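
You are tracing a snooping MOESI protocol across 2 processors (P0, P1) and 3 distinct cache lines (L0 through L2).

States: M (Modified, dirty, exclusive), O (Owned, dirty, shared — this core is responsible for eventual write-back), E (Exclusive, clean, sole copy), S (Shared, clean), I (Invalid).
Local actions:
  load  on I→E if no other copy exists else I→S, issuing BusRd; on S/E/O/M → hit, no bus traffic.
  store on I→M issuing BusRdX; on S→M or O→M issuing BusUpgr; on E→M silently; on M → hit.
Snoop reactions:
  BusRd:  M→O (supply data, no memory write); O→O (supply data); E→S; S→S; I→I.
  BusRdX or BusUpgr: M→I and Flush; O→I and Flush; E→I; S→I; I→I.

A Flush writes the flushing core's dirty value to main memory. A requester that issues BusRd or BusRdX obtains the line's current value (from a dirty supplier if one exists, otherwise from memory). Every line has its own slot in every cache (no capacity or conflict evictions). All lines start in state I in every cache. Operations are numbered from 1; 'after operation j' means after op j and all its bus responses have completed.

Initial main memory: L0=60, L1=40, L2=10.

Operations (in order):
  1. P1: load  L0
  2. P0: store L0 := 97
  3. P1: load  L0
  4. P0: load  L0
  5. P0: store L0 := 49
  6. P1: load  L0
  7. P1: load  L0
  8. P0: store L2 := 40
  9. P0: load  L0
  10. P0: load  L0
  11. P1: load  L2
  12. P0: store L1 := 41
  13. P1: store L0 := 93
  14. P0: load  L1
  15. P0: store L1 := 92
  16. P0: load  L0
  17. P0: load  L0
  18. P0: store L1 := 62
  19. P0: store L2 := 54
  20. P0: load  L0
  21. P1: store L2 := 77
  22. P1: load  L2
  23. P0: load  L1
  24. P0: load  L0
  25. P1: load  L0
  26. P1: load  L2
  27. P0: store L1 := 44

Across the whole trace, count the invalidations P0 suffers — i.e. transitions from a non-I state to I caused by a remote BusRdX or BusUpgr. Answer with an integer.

invalidations = 2

1. P1: load  L0  bus=[BusRd]  L0: P0=I P1=E  mem[L0]=60
2. P0: store L0 := 97  bus=[BusRdX]  L0: P0=M P1=I  mem[L0]=60
3. P1: load  L0  bus=[BusRd]  L0: P0=O P1=S  mem[L0]=60
4. P0: load  L0  bus=[-]  L0: P0=O P1=S  mem[L0]=60
5. P0: store L0 := 49  bus=[BusUpgr]  L0: P0=M P1=I  mem[L0]=60
6. P1: load  L0  bus=[BusRd]  L0: P0=O P1=S  mem[L0]=60
7. P1: load  L0  bus=[-]  L0: P0=O P1=S  mem[L0]=60
8. P0: store L2 := 40  bus=[BusRdX]  L2: P0=M P1=I  mem[L2]=10
9. P0: load  L0  bus=[-]  L0: P0=O P1=S  mem[L0]=60
10. P0: load  L0  bus=[-]  L0: P0=O P1=S  mem[L0]=60
11. P1: load  L2  bus=[BusRd]  L2: P0=O P1=S  mem[L2]=10
12. P0: store L1 := 41  bus=[BusRdX]  L1: P0=M P1=I  mem[L1]=40
13. P1: store L0 := 93  bus=[BusUpgr,Flush]  L0: P0=I P1=M  mem[L0]=49
14. P0: load  L1  bus=[-]  L1: P0=M P1=I  mem[L1]=40
15. P0: store L1 := 92  bus=[-]  L1: P0=M P1=I  mem[L1]=40
16. P0: load  L0  bus=[BusRd]  L0: P0=S P1=O  mem[L0]=49
17. P0: load  L0  bus=[-]  L0: P0=S P1=O  mem[L0]=49
18. P0: store L1 := 62  bus=[-]  L1: P0=M P1=I  mem[L1]=40
19. P0: store L2 := 54  bus=[BusUpgr]  L2: P0=M P1=I  mem[L2]=10
20. P0: load  L0  bus=[-]  L0: P0=S P1=O  mem[L0]=49
21. P1: store L2 := 77  bus=[BusRdX,Flush]  L2: P0=I P1=M  mem[L2]=54
22. P1: load  L2  bus=[-]  L2: P0=I P1=M  mem[L2]=54
23. P0: load  L1  bus=[-]  L1: P0=M P1=I  mem[L1]=40
24. P0: load  L0  bus=[-]  L0: P0=S P1=O  mem[L0]=49
25. P1: load  L0  bus=[-]  L0: P0=S P1=O  mem[L0]=49
26. P1: load  L2  bus=[-]  L2: P0=I P1=M  mem[L2]=54
27. P0: store L1 := 44  bus=[-]  L1: P0=M P1=I  mem[L1]=40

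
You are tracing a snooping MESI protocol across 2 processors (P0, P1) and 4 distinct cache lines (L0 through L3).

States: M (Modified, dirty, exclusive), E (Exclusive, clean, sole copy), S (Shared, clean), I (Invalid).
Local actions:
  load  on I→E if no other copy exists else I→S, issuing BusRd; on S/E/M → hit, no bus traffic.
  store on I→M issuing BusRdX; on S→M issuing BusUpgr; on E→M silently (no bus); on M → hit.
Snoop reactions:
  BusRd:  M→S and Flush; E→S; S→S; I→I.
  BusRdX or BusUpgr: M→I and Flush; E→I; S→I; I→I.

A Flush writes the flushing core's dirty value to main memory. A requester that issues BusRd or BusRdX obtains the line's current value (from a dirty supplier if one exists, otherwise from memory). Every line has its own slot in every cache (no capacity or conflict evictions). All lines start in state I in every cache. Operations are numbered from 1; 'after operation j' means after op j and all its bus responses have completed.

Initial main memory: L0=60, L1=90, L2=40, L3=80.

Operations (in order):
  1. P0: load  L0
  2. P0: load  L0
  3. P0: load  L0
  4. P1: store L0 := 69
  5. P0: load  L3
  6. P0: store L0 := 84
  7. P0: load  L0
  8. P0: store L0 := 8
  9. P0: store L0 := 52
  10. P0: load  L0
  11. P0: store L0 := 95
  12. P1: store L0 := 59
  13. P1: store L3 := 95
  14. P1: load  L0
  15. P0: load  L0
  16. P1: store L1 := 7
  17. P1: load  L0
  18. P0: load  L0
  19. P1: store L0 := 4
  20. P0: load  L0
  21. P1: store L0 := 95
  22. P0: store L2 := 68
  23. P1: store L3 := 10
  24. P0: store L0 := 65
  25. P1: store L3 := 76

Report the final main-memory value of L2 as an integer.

1. P0: load  L0  bus=[BusRd]  L0: P0=E P1=I  mem[L0]=60
2. P0: load  L0  bus=[-]  L0: P0=E P1=I  mem[L0]=60
3. P0: load  L0  bus=[-]  L0: P0=E P1=I  mem[L0]=60
4. P1: store L0 := 69  bus=[BusRdX]  L0: P0=I P1=M  mem[L0]=60
5. P0: load  L3  bus=[BusRd]  L3: P0=E P1=I  mem[L3]=80
6. P0: store L0 := 84  bus=[BusRdX,Flush]  L0: P0=M P1=I  mem[L0]=69
7. P0: load  L0  bus=[-]  L0: P0=M P1=I  mem[L0]=69
8. P0: store L0 := 8  bus=[-]  L0: P0=M P1=I  mem[L0]=69
9. P0: store L0 := 52  bus=[-]  L0: P0=M P1=I  mem[L0]=69
10. P0: load  L0  bus=[-]  L0: P0=M P1=I  mem[L0]=69
11. P0: store L0 := 95  bus=[-]  L0: P0=M P1=I  mem[L0]=69
12. P1: store L0 := 59  bus=[BusRdX,Flush]  L0: P0=I P1=M  mem[L0]=95
13. P1: store L3 := 95  bus=[BusRdX]  L3: P0=I P1=M  mem[L3]=80
14. P1: load  L0  bus=[-]  L0: P0=I P1=M  mem[L0]=95
15. P0: load  L0  bus=[BusRd,Flush]  L0: P0=S P1=S  mem[L0]=59
16. P1: store L1 := 7  bus=[BusRdX]  L1: P0=I P1=M  mem[L1]=90
17. P1: load  L0  bus=[-]  L0: P0=S P1=S  mem[L0]=59
18. P0: load  L0  bus=[-]  L0: P0=S P1=S  mem[L0]=59
19. P1: store L0 := 4  bus=[BusUpgr]  L0: P0=I P1=M  mem[L0]=59
20. P0: load  L0  bus=[BusRd,Flush]  L0: P0=S P1=S  mem[L0]=4
21. P1: store L0 := 95  bus=[BusUpgr]  L0: P0=I P1=M  mem[L0]=4
22. P0: store L2 := 68  bus=[BusRdX]  L2: P0=M P1=I  mem[L2]=40
23. P1: store L3 := 10  bus=[-]  L3: P0=I P1=M  mem[L3]=80
24. P0: store L0 := 65  bus=[BusRdX,Flush]  L0: P0=M P1=I  mem[L0]=95
25. P1: store L3 := 76  bus=[-]  L3: P0=I P1=M  mem[L3]=80

memory[L2] = 40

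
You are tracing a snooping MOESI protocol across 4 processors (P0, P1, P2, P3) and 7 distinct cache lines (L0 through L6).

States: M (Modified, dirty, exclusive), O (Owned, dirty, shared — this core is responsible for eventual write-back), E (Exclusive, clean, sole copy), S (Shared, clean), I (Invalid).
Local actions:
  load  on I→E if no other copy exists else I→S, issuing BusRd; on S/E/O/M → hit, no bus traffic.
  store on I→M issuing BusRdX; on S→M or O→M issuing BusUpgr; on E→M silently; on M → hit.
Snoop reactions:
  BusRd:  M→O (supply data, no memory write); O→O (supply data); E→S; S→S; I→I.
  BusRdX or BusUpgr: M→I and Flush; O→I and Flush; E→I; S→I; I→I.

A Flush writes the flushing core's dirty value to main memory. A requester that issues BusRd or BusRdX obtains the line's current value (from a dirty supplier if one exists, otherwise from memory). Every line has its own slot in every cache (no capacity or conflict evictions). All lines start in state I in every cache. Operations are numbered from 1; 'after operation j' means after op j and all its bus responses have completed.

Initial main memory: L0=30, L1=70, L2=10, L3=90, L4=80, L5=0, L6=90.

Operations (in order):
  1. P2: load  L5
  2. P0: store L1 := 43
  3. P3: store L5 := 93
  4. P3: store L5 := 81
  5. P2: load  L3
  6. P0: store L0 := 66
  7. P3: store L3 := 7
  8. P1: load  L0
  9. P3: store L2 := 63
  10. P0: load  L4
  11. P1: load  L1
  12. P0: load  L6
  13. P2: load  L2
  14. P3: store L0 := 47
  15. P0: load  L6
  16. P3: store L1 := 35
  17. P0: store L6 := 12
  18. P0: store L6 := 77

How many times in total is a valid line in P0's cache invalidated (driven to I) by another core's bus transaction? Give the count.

invalidations = 2

[1] P2: load  L5 | P0:I, P1:I, P2:E(0), P3:I | bus: BusRd
[2] P0: store L1 := 43 | P0:M(43), P1:I, P2:I, P3:I | bus: BusRdX
[3] P3: store L5 := 93 | P0:I, P1:I, P2:I, P3:M(93) | bus: BusRdX
[4] P3: store L5 := 81 | P0:I, P1:I, P2:I, P3:M(81) | bus: none
[5] P2: load  L3 | P0:I, P1:I, P2:E(90), P3:I | bus: BusRd
[6] P0: store L0 := 66 | P0:M(66), P1:I, P2:I, P3:I | bus: BusRdX
[7] P3: store L3 := 7 | P0:I, P1:I, P2:I, P3:M(7) | bus: BusRdX
[8] P1: load  L0 | P0:O(66), P1:S(66), P2:I, P3:I | bus: BusRd
[9] P3: store L2 := 63 | P0:I, P1:I, P2:I, P3:M(63) | bus: BusRdX
[10] P0: load  L4 | P0:E(80), P1:I, P2:I, P3:I | bus: BusRd
[11] P1: load  L1 | P0:O(43), P1:S(43), P2:I, P3:I | bus: BusRd
[12] P0: load  L6 | P0:E(90), P1:I, P2:I, P3:I | bus: BusRd
[13] P2: load  L2 | P0:I, P1:I, P2:S(63), P3:O(63) | bus: BusRd
[14] P3: store L0 := 47 | P0:I, P1:I, P2:I, P3:M(47) | bus: BusRdX,Flush
[15] P0: load  L6 | P0:E(90), P1:I, P2:I, P3:I | bus: none
[16] P3: store L1 := 35 | P0:I, P1:I, P2:I, P3:M(35) | bus: BusRdX,Flush
[17] P0: store L6 := 12 | P0:M(12), P1:I, P2:I, P3:I | bus: none
[18] P0: store L6 := 77 | P0:M(77), P1:I, P2:I, P3:I | bus: none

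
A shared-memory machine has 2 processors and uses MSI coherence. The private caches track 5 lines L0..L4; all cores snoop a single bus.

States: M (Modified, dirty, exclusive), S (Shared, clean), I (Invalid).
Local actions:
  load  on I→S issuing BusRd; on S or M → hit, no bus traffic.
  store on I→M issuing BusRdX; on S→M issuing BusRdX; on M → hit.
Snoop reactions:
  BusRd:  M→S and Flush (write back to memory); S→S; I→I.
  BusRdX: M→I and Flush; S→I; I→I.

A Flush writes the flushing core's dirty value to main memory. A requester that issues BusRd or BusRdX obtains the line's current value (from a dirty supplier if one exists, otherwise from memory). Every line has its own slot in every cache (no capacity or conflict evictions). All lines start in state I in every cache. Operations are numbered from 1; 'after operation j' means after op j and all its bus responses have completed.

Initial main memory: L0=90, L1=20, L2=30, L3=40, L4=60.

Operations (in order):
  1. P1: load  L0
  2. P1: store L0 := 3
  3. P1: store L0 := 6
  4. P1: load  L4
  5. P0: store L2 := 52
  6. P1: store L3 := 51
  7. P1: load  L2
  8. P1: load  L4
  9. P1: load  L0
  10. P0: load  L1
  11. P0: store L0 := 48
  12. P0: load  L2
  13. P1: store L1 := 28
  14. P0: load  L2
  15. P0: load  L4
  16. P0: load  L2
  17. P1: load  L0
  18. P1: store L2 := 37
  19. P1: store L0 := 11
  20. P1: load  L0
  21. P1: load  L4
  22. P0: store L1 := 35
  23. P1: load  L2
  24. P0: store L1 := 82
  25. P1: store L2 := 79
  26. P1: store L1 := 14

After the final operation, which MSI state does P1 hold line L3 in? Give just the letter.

1. P1: load  L0  bus=[BusRd]  L0: P0=I P1=S  mem[L0]=90
2. P1: store L0 := 3  bus=[BusRdX]  L0: P0=I P1=M  mem[L0]=90
3. P1: store L0 := 6  bus=[-]  L0: P0=I P1=M  mem[L0]=90
4. P1: load  L4  bus=[BusRd]  L4: P0=I P1=S  mem[L4]=60
5. P0: store L2 := 52  bus=[BusRdX]  L2: P0=M P1=I  mem[L2]=30
6. P1: store L3 := 51  bus=[BusRdX]  L3: P0=I P1=M  mem[L3]=40
7. P1: load  L2  bus=[BusRd,Flush]  L2: P0=S P1=S  mem[L2]=52
8. P1: load  L4  bus=[-]  L4: P0=I P1=S  mem[L4]=60
9. P1: load  L0  bus=[-]  L0: P0=I P1=M  mem[L0]=90
10. P0: load  L1  bus=[BusRd]  L1: P0=S P1=I  mem[L1]=20
11. P0: store L0 := 48  bus=[BusRdX,Flush]  L0: P0=M P1=I  mem[L0]=6
12. P0: load  L2  bus=[-]  L2: P0=S P1=S  mem[L2]=52
13. P1: store L1 := 28  bus=[BusRdX]  L1: P0=I P1=M  mem[L1]=20
14. P0: load  L2  bus=[-]  L2: P0=S P1=S  mem[L2]=52
15. P0: load  L4  bus=[BusRd]  L4: P0=S P1=S  mem[L4]=60
16. P0: load  L2  bus=[-]  L2: P0=S P1=S  mem[L2]=52
17. P1: load  L0  bus=[BusRd,Flush]  L0: P0=S P1=S  mem[L0]=48
18. P1: store L2 := 37  bus=[BusRdX]  L2: P0=I P1=M  mem[L2]=52
19. P1: store L0 := 11  bus=[BusRdX]  L0: P0=I P1=M  mem[L0]=48
20. P1: load  L0  bus=[-]  L0: P0=I P1=M  mem[L0]=48
21. P1: load  L4  bus=[-]  L4: P0=S P1=S  mem[L4]=60
22. P0: store L1 := 35  bus=[BusRdX,Flush]  L1: P0=M P1=I  mem[L1]=28
23. P1: load  L2  bus=[-]  L2: P0=I P1=M  mem[L2]=52
24. P0: store L1 := 82  bus=[-]  L1: P0=M P1=I  mem[L1]=28
25. P1: store L2 := 79  bus=[-]  L2: P0=I P1=M  mem[L2]=52
26. P1: store L1 := 14  bus=[BusRdX,Flush]  L1: P0=I P1=M  mem[L1]=82

state = M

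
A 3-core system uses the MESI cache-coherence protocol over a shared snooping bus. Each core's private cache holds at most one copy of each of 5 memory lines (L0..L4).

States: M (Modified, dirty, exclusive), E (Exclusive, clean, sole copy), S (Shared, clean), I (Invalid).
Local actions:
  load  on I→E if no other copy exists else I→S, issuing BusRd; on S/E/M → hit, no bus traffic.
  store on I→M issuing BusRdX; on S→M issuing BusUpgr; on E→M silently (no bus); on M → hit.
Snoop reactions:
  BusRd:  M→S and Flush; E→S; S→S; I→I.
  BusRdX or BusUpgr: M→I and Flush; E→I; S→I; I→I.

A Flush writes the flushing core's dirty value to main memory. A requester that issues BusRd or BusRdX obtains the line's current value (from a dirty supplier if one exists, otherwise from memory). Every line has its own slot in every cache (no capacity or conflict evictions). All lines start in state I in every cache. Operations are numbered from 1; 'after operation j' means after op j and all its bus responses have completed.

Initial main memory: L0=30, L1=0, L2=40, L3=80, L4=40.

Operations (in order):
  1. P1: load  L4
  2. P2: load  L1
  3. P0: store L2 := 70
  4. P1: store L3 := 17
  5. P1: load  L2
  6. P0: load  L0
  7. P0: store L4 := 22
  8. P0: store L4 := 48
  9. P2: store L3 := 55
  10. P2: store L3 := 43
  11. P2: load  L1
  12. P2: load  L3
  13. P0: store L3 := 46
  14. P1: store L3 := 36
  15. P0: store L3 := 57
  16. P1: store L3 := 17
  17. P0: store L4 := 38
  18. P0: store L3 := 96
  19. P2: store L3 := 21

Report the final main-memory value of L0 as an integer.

  op1 P1: load  L4 → I/E/I on L4; bus BusRd; mem=40
  op2 P2: load  L1 → I/I/E on L1; bus BusRd; mem=0
  op3 P0: store L2 := 70 → M/I/I on L2; bus BusRdX; mem=40
  op4 P1: store L3 := 17 → I/M/I on L3; bus BusRdX; mem=80
  op5 P1: load  L2 → S/S/I on L2; bus BusRd Flush; mem=70
  op6 P0: load  L0 → E/I/I on L0; bus BusRd; mem=30
  op7 P0: store L4 := 22 → M/I/I on L4; bus BusRdX; mem=40
  op8 P0: store L4 := 48 → M/I/I on L4; bus (none); mem=40
  op9 P2: store L3 := 55 → I/I/M on L3; bus BusRdX Flush; mem=17
  op10 P2: store L3 := 43 → I/I/M on L3; bus (none); mem=17
  op11 P2: load  L1 → I/I/E on L1; bus (none); mem=0
  op12 P2: load  L3 → I/I/M on L3; bus (none); mem=17
  op13 P0: store L3 := 46 → M/I/I on L3; bus BusRdX Flush; mem=43
  op14 P1: store L3 := 36 → I/M/I on L3; bus BusRdX Flush; mem=46
  op15 P0: store L3 := 57 → M/I/I on L3; bus BusRdX Flush; mem=36
  op16 P1: store L3 := 17 → I/M/I on L3; bus BusRdX Flush; mem=57
  op17 P0: store L4 := 38 → M/I/I on L4; bus (none); mem=40
  op18 P0: store L3 := 96 → M/I/I on L3; bus BusRdX Flush; mem=17
  op19 P2: store L3 := 21 → I/I/M on L3; bus BusRdX Flush; mem=96

memory[L0] = 30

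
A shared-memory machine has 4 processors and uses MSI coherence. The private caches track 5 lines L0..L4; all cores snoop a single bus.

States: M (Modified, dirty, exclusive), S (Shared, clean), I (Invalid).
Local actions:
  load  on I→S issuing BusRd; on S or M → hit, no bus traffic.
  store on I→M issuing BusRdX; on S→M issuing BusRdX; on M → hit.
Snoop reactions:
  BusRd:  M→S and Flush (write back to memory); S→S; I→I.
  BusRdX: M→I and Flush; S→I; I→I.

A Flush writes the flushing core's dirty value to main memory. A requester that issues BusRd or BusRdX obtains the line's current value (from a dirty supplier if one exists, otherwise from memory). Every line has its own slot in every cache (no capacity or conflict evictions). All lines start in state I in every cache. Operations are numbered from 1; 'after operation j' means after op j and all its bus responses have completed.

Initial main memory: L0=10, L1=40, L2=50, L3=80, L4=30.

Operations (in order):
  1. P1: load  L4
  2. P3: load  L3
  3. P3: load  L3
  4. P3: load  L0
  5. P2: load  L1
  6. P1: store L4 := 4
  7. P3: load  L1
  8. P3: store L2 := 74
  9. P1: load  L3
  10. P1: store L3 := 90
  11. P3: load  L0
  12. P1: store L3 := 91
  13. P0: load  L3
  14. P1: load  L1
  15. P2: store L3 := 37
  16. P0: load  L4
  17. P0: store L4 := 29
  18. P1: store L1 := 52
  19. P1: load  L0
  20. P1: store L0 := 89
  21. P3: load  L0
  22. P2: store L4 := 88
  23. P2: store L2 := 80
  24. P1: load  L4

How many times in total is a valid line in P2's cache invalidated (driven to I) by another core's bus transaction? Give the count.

invalidations = 1

  op1 P1: load  L4 → I/S/I/I on L4; bus BusRd; mem=30
  op2 P3: load  L3 → I/I/I/S on L3; bus BusRd; mem=80
  op3 P3: load  L3 → I/I/I/S on L3; bus (none); mem=80
  op4 P3: load  L0 → I/I/I/S on L0; bus BusRd; mem=10
  op5 P2: load  L1 → I/I/S/I on L1; bus BusRd; mem=40
  op6 P1: store L4 := 4 → I/M/I/I on L4; bus BusRdX; mem=30
  op7 P3: load  L1 → I/I/S/S on L1; bus BusRd; mem=40
  op8 P3: store L2 := 74 → I/I/I/M on L2; bus BusRdX; mem=50
  op9 P1: load  L3 → I/S/I/S on L3; bus BusRd; mem=80
  op10 P1: store L3 := 90 → I/M/I/I on L3; bus BusRdX; mem=80
  op11 P3: load  L0 → I/I/I/S on L0; bus (none); mem=10
  op12 P1: store L3 := 91 → I/M/I/I on L3; bus (none); mem=80
  op13 P0: load  L3 → S/S/I/I on L3; bus BusRd Flush; mem=91
  op14 P1: load  L1 → I/S/S/S on L1; bus BusRd; mem=40
  op15 P2: store L3 := 37 → I/I/M/I on L3; bus BusRdX; mem=91
  op16 P0: load  L4 → S/S/I/I on L4; bus BusRd Flush; mem=4
  op17 P0: store L4 := 29 → M/I/I/I on L4; bus BusRdX; mem=4
  op18 P1: store L1 := 52 → I/M/I/I on L1; bus BusRdX; mem=40
  op19 P1: load  L0 → I/S/I/S on L0; bus BusRd; mem=10
  op20 P1: store L0 := 89 → I/M/I/I on L0; bus BusRdX; mem=10
  op21 P3: load  L0 → I/S/I/S on L0; bus BusRd Flush; mem=89
  op22 P2: store L4 := 88 → I/I/M/I on L4; bus BusRdX Flush; mem=29
  op23 P2: store L2 := 80 → I/I/M/I on L2; bus BusRdX Flush; mem=74
  op24 P1: load  L4 → I/S/S/I on L4; bus BusRd Flush; mem=88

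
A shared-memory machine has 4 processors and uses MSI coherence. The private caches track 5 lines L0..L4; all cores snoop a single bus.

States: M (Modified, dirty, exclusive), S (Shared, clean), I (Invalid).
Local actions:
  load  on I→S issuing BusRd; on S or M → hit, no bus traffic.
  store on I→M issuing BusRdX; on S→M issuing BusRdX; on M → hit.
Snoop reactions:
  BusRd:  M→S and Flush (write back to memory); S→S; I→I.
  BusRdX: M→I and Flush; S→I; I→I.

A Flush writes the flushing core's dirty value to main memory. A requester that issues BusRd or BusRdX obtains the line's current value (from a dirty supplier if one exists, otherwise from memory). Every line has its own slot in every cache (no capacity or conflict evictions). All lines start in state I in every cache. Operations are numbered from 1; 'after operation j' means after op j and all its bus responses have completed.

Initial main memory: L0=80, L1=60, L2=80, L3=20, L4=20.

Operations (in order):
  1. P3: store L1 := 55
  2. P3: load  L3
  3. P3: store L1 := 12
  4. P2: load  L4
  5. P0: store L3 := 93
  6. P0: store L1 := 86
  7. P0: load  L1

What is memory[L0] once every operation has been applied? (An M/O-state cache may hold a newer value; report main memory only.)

memory[L0] = 80

[1] P3: store L1 := 55 | P0:I, P1:I, P2:I, P3:M(55) | bus: BusRdX
[2] P3: load  L3 | P0:I, P1:I, P2:I, P3:S(20) | bus: BusRd
[3] P3: store L1 := 12 | P0:I, P1:I, P2:I, P3:M(12) | bus: none
[4] P2: load  L4 | P0:I, P1:I, P2:S(20), P3:I | bus: BusRd
[5] P0: store L3 := 93 | P0:M(93), P1:I, P2:I, P3:I | bus: BusRdX
[6] P0: store L1 := 86 | P0:M(86), P1:I, P2:I, P3:I | bus: BusRdX,Flush
[7] P0: load  L1 | P0:M(86), P1:I, P2:I, P3:I | bus: none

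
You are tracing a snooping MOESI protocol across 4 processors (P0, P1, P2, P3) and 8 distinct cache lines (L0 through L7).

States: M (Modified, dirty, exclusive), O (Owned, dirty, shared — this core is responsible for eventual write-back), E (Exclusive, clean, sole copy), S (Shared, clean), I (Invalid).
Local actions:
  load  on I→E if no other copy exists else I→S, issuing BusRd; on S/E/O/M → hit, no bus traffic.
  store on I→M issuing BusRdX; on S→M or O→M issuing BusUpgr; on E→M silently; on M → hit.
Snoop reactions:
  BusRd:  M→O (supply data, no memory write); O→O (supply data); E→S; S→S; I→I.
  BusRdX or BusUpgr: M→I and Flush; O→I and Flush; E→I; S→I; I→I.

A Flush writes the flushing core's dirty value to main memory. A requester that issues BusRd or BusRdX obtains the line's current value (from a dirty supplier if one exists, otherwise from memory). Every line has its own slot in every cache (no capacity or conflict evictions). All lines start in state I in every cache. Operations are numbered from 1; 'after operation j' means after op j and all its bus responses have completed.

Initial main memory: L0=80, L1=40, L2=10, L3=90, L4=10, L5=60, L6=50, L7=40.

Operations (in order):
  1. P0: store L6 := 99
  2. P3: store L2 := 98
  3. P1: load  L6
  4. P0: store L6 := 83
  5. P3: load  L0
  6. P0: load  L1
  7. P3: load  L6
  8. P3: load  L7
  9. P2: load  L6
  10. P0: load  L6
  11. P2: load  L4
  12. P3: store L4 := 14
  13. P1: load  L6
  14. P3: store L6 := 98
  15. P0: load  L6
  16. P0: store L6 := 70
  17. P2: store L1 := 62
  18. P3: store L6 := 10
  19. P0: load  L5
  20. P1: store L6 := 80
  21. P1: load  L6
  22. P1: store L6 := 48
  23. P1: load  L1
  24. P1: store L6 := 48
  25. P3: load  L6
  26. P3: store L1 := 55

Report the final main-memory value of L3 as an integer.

  op1 P0: store L6 := 99 → M/I/I/I on L6; bus BusRdX; mem=50
  op2 P3: store L2 := 98 → I/I/I/M on L2; bus BusRdX; mem=10
  op3 P1: load  L6 → O/S/I/I on L6; bus BusRd; mem=50
  op4 P0: store L6 := 83 → M/I/I/I on L6; bus BusUpgr; mem=50
  op5 P3: load  L0 → I/I/I/E on L0; bus BusRd; mem=80
  op6 P0: load  L1 → E/I/I/I on L1; bus BusRd; mem=40
  op7 P3: load  L6 → O/I/I/S on L6; bus BusRd; mem=50
  op8 P3: load  L7 → I/I/I/E on L7; bus BusRd; mem=40
  op9 P2: load  L6 → O/I/S/S on L6; bus BusRd; mem=50
  op10 P0: load  L6 → O/I/S/S on L6; bus (none); mem=50
  op11 P2: load  L4 → I/I/E/I on L4; bus BusRd; mem=10
  op12 P3: store L4 := 14 → I/I/I/M on L4; bus BusRdX; mem=10
  op13 P1: load  L6 → O/S/S/S on L6; bus BusRd; mem=50
  op14 P3: store L6 := 98 → I/I/I/M on L6; bus BusUpgr Flush; mem=83
  op15 P0: load  L6 → S/I/I/O on L6; bus BusRd; mem=83
  op16 P0: store L6 := 70 → M/I/I/I on L6; bus BusUpgr Flush; mem=98
  op17 P2: store L1 := 62 → I/I/M/I on L1; bus BusRdX; mem=40
  op18 P3: store L6 := 10 → I/I/I/M on L6; bus BusRdX Flush; mem=70
  op19 P0: load  L5 → E/I/I/I on L5; bus BusRd; mem=60
  op20 P1: store L6 := 80 → I/M/I/I on L6; bus BusRdX Flush; mem=10
  op21 P1: load  L6 → I/M/I/I on L6; bus (none); mem=10
  op22 P1: store L6 := 48 → I/M/I/I on L6; bus (none); mem=10
  op23 P1: load  L1 → I/S/O/I on L1; bus BusRd; mem=40
  op24 P1: store L6 := 48 → I/M/I/I on L6; bus (none); mem=10
  op25 P3: load  L6 → I/O/I/S on L6; bus BusRd; mem=10
  op26 P3: store L1 := 55 → I/I/I/M on L1; bus BusRdX Flush; mem=62

memory[L3] = 90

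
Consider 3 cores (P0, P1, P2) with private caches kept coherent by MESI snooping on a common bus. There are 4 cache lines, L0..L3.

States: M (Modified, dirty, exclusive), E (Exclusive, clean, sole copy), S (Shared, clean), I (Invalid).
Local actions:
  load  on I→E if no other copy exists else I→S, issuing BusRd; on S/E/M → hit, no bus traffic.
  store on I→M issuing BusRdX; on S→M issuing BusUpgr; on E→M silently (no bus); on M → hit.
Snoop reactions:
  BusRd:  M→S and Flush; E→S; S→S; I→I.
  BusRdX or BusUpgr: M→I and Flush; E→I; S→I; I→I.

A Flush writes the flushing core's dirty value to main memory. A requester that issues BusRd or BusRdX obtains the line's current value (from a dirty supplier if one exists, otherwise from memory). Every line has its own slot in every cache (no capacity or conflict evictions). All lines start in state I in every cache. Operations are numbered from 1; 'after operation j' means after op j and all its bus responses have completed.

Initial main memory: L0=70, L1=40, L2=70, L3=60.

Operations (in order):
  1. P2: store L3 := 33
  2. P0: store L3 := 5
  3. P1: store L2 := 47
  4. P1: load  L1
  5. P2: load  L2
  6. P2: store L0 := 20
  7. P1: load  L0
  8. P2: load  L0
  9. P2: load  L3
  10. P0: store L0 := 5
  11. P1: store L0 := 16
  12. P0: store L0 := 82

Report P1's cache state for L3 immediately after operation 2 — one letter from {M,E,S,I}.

state = I

[1] P2: store L3 := 33 | P0:I, P1:I, P2:M(33) | bus: BusRdX
[2] P0: store L3 := 5 | P0:M(5), P1:I, P2:I | bus: BusRdX,Flush
[3] P1: store L2 := 47 | P0:I, P1:M(47), P2:I | bus: BusRdX
[4] P1: load  L1 | P0:I, P1:E(40), P2:I | bus: BusRd
[5] P2: load  L2 | P0:I, P1:S(47), P2:S(47) | bus: BusRd,Flush
[6] P2: store L0 := 20 | P0:I, P1:I, P2:M(20) | bus: BusRdX
[7] P1: load  L0 | P0:I, P1:S(20), P2:S(20) | bus: BusRd,Flush
[8] P2: load  L0 | P0:I, P1:S(20), P2:S(20) | bus: none
[9] P2: load  L3 | P0:S(5), P1:I, P2:S(5) | bus: BusRd,Flush
[10] P0: store L0 := 5 | P0:M(5), P1:I, P2:I | bus: BusRdX
[11] P1: store L0 := 16 | P0:I, P1:M(16), P2:I | bus: BusRdX,Flush
[12] P0: store L0 := 82 | P0:M(82), P1:I, P2:I | bus: BusRdX,Flush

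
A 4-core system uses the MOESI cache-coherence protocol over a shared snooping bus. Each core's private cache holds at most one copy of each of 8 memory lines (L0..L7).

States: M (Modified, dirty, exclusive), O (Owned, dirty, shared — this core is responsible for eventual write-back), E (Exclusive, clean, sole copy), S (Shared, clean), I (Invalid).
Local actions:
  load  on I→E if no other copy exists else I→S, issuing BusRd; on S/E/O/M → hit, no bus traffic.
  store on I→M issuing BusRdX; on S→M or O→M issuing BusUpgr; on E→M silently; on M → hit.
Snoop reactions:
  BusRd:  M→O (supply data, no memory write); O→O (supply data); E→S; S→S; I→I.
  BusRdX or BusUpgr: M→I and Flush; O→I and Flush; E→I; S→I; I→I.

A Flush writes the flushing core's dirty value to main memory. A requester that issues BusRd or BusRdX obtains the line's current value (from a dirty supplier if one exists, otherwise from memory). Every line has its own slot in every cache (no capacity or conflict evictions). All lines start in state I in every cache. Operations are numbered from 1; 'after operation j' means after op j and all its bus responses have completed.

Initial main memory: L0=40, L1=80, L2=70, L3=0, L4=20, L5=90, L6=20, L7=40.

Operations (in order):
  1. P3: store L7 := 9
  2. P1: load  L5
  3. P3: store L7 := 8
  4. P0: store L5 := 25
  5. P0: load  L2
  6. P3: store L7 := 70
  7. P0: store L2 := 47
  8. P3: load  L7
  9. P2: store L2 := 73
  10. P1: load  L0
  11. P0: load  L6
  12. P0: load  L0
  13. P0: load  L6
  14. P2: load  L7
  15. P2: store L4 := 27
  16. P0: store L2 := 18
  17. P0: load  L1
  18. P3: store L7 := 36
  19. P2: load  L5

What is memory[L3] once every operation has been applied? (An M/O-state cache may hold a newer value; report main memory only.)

step 1: P3: store L7 := 9  ⟶  IIIM  (L7)  txn=BusRdX  M[L7]=40
step 2: P1: load  L5  ⟶  IEII  (L5)  txn=BusRd  M[L5]=90
step 3: P3: store L7 := 8  ⟶  IIIM  (L7)  txn=∅  M[L7]=40
step 4: P0: store L5 := 25  ⟶  MIII  (L5)  txn=BusRdX  M[L5]=90
step 5: P0: load  L2  ⟶  EIII  (L2)  txn=BusRd  M[L2]=70
step 6: P3: store L7 := 70  ⟶  IIIM  (L7)  txn=∅  M[L7]=40
step 7: P0: store L2 := 47  ⟶  MIII  (L2)  txn=∅  M[L2]=70
step 8: P3: load  L7  ⟶  IIIM  (L7)  txn=∅  M[L7]=40
step 9: P2: store L2 := 73  ⟶  IIMI  (L2)  txn=BusRdX+Flush  M[L2]=47
step 10: P1: load  L0  ⟶  IEII  (L0)  txn=BusRd  M[L0]=40
step 11: P0: load  L6  ⟶  EIII  (L6)  txn=BusRd  M[L6]=20
step 12: P0: load  L0  ⟶  SSII  (L0)  txn=BusRd  M[L0]=40
step 13: P0: load  L6  ⟶  EIII  (L6)  txn=∅  M[L6]=20
step 14: P2: load  L7  ⟶  IISO  (L7)  txn=BusRd  M[L7]=40
step 15: P2: store L4 := 27  ⟶  IIMI  (L4)  txn=BusRdX  M[L4]=20
step 16: P0: store L2 := 18  ⟶  MIII  (L2)  txn=BusRdX+Flush  M[L2]=73
step 17: P0: load  L1  ⟶  EIII  (L1)  txn=BusRd  M[L1]=80
step 18: P3: store L7 := 36  ⟶  IIIM  (L7)  txn=BusUpgr  M[L7]=40
step 19: P2: load  L5  ⟶  OISI  (L5)  txn=BusRd  M[L5]=90

memory[L3] = 0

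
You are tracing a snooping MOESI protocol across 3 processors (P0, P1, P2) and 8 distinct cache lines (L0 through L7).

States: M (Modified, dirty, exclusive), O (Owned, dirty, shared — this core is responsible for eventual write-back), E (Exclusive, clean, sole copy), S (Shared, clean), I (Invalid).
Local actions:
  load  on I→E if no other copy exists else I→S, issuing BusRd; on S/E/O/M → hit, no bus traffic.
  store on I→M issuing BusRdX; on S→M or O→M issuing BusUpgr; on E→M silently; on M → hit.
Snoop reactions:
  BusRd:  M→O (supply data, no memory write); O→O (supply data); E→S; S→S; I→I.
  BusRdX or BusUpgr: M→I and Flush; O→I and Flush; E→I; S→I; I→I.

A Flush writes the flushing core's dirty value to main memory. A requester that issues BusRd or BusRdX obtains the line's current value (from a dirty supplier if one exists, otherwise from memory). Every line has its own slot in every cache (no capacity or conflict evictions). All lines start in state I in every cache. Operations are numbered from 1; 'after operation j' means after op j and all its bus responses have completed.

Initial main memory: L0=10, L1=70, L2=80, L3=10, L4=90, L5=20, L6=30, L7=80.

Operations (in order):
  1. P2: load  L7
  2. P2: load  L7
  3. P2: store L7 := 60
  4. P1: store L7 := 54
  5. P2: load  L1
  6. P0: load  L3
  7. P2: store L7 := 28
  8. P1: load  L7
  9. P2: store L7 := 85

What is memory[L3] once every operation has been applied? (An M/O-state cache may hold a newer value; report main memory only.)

memory[L3] = 10

step 1: P2: load  L7  ⟶  IIE  (L7)  txn=BusRd  M[L7]=80
step 2: P2: load  L7  ⟶  IIE  (L7)  txn=∅  M[L7]=80
step 3: P2: store L7 := 60  ⟶  IIM  (L7)  txn=∅  M[L7]=80
step 4: P1: store L7 := 54  ⟶  IMI  (L7)  txn=BusRdX+Flush  M[L7]=60
step 5: P2: load  L1  ⟶  IIE  (L1)  txn=BusRd  M[L1]=70
step 6: P0: load  L3  ⟶  EII  (L3)  txn=BusRd  M[L3]=10
step 7: P2: store L7 := 28  ⟶  IIM  (L7)  txn=BusRdX+Flush  M[L7]=54
step 8: P1: load  L7  ⟶  ISO  (L7)  txn=BusRd  M[L7]=54
step 9: P2: store L7 := 85  ⟶  IIM  (L7)  txn=BusUpgr  M[L7]=54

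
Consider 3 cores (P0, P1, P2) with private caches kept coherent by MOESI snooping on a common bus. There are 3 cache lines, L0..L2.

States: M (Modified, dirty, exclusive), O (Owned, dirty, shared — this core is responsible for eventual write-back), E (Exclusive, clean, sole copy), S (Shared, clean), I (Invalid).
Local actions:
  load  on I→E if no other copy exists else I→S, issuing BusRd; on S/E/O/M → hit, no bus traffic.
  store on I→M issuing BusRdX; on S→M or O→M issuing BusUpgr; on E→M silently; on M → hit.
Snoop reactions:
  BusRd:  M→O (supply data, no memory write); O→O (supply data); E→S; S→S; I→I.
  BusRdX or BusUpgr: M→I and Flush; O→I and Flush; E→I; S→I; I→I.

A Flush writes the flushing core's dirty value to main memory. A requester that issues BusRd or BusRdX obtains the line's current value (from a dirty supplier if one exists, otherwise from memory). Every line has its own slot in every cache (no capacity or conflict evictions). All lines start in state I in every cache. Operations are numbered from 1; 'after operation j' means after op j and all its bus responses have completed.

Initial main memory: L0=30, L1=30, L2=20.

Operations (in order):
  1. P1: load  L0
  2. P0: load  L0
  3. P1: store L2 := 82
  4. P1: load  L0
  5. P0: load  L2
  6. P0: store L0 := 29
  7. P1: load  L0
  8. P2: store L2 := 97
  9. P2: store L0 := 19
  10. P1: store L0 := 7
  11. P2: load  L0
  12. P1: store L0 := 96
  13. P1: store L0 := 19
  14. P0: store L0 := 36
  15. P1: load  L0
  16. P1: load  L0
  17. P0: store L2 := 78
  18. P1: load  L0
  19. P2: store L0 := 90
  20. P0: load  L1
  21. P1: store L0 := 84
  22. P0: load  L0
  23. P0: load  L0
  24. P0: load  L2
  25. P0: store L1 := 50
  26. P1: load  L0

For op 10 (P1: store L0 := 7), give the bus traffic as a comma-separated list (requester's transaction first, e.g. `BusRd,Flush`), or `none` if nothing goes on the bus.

[1] P1: load  L0 | P0:I, P1:E(30), P2:I | bus: BusRd
[2] P0: load  L0 | P0:S(30), P1:S(30), P2:I | bus: BusRd
[3] P1: store L2 := 82 | P0:I, P1:M(82), P2:I | bus: BusRdX
[4] P1: load  L0 | P0:S(30), P1:S(30), P2:I | bus: none
[5] P0: load  L2 | P0:S(82), P1:O(82), P2:I | bus: BusRd
[6] P0: store L0 := 29 | P0:M(29), P1:I, P2:I | bus: BusUpgr
[7] P1: load  L0 | P0:O(29), P1:S(29), P2:I | bus: BusRd
[8] P2: store L2 := 97 | P0:I, P1:I, P2:M(97) | bus: BusRdX,Flush
[9] P2: store L0 := 19 | P0:I, P1:I, P2:M(19) | bus: BusRdX,Flush
[10] P1: store L0 := 7 | P0:I, P1:M(7), P2:I | bus: BusRdX,Flush
[11] P2: load  L0 | P0:I, P1:O(7), P2:S(7) | bus: BusRd
[12] P1: store L0 := 96 | P0:I, P1:M(96), P2:I | bus: BusUpgr
[13] P1: store L0 := 19 | P0:I, P1:M(19), P2:I | bus: none
[14] P0: store L0 := 36 | P0:M(36), P1:I, P2:I | bus: BusRdX,Flush
[15] P1: load  L0 | P0:O(36), P1:S(36), P2:I | bus: BusRd
[16] P1: load  L0 | P0:O(36), P1:S(36), P2:I | bus: none
[17] P0: store L2 := 78 | P0:M(78), P1:I, P2:I | bus: BusRdX,Flush
[18] P1: load  L0 | P0:O(36), P1:S(36), P2:I | bus: none
[19] P2: store L0 := 90 | P0:I, P1:I, P2:M(90) | bus: BusRdX,Flush
[20] P0: load  L1 | P0:E(30), P1:I, P2:I | bus: BusRd
[21] P1: store L0 := 84 | P0:I, P1:M(84), P2:I | bus: BusRdX,Flush
[22] P0: load  L0 | P0:S(84), P1:O(84), P2:I | bus: BusRd
[23] P0: load  L0 | P0:S(84), P1:O(84), P2:I | bus: none
[24] P0: load  L2 | P0:M(78), P1:I, P2:I | bus: none
[25] P0: store L1 := 50 | P0:M(50), P1:I, P2:I | bus: none
[26] P1: load  L0 | P0:S(84), P1:O(84), P2:I | bus: none

bus = BusRdX,Flush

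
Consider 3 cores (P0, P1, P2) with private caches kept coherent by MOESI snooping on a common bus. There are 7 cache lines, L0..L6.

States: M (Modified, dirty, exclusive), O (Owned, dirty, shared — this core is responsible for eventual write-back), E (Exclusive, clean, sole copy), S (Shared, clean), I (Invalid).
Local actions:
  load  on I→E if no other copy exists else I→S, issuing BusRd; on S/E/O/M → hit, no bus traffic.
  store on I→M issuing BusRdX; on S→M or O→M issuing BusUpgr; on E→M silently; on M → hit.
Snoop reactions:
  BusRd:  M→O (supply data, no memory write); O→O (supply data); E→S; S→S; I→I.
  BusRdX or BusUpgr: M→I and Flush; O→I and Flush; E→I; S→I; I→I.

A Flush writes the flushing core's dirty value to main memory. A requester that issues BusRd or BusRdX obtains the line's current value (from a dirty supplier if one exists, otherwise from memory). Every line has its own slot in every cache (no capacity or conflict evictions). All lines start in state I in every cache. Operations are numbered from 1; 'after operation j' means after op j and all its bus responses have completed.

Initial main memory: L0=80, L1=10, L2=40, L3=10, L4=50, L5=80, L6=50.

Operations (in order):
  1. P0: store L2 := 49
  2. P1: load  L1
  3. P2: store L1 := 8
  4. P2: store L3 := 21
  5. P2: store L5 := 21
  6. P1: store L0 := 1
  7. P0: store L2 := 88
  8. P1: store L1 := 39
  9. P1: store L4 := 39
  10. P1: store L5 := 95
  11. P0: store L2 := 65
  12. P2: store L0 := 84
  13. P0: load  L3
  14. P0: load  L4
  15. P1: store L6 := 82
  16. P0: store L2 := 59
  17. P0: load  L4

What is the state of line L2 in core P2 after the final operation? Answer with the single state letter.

  op1 P0: store L2 := 49 → M/I/I on L2; bus BusRdX; mem=40
  op2 P1: load  L1 → I/E/I on L1; bus BusRd; mem=10
  op3 P2: store L1 := 8 → I/I/M on L1; bus BusRdX; mem=10
  op4 P2: store L3 := 21 → I/I/M on L3; bus BusRdX; mem=10
  op5 P2: store L5 := 21 → I/I/M on L5; bus BusRdX; mem=80
  op6 P1: store L0 := 1 → I/M/I on L0; bus BusRdX; mem=80
  op7 P0: store L2 := 88 → M/I/I on L2; bus (none); mem=40
  op8 P1: store L1 := 39 → I/M/I on L1; bus BusRdX Flush; mem=8
  op9 P1: store L4 := 39 → I/M/I on L4; bus BusRdX; mem=50
  op10 P1: store L5 := 95 → I/M/I on L5; bus BusRdX Flush; mem=21
  op11 P0: store L2 := 65 → M/I/I on L2; bus (none); mem=40
  op12 P2: store L0 := 84 → I/I/M on L0; bus BusRdX Flush; mem=1
  op13 P0: load  L3 → S/I/O on L3; bus BusRd; mem=10
  op14 P0: load  L4 → S/O/I on L4; bus BusRd; mem=50
  op15 P1: store L6 := 82 → I/M/I on L6; bus BusRdX; mem=50
  op16 P0: store L2 := 59 → M/I/I on L2; bus (none); mem=40
  op17 P0: load  L4 → S/O/I on L4; bus (none); mem=50

state = I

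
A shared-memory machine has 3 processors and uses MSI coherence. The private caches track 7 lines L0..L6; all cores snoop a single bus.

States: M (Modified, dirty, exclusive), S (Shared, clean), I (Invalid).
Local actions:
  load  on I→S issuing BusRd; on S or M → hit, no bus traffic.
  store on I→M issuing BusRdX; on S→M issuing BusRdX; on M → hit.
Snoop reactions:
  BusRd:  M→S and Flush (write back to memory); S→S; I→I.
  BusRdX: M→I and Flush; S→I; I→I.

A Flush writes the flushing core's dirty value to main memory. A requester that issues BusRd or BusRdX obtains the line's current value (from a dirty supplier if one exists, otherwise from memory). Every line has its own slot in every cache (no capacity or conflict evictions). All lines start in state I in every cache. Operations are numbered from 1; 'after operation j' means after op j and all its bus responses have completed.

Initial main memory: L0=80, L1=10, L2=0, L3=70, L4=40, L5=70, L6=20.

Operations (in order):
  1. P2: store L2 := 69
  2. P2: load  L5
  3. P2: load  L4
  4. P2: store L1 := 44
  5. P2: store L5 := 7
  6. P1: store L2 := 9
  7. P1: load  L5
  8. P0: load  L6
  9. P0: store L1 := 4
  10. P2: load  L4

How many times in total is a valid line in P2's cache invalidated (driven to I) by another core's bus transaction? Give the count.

  op1 P2: store L2 := 69 → I/I/M on L2; bus BusRdX; mem=0
  op2 P2: load  L5 → I/I/S on L5; bus BusRd; mem=70
  op3 P2: load  L4 → I/I/S on L4; bus BusRd; mem=40
  op4 P2: store L1 := 44 → I/I/M on L1; bus BusRdX; mem=10
  op5 P2: store L5 := 7 → I/I/M on L5; bus BusRdX; mem=70
  op6 P1: store L2 := 9 → I/M/I on L2; bus BusRdX Flush; mem=69
  op7 P1: load  L5 → I/S/S on L5; bus BusRd Flush; mem=7
  op8 P0: load  L6 → S/I/I on L6; bus BusRd; mem=20
  op9 P0: store L1 := 4 → M/I/I on L1; bus BusRdX Flush; mem=44
  op10 P2: load  L4 → I/I/S on L4; bus (none); mem=40

invalidations = 2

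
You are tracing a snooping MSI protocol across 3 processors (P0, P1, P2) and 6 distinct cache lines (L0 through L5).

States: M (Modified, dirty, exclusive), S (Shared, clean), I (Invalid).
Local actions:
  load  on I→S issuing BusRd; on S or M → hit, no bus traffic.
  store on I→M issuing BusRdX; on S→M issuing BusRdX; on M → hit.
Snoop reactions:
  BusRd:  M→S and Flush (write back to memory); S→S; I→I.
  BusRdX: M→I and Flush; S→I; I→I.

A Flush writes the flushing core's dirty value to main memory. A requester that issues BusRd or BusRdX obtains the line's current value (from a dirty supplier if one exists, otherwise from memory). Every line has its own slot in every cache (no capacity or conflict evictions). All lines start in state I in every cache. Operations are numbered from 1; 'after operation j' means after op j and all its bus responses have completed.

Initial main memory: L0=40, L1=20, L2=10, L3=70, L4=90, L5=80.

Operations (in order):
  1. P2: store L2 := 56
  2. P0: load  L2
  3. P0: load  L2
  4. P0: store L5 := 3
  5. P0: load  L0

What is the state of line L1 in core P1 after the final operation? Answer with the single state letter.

state = I

[1] P2: store L2 := 56 | P0:I, P1:I, P2:M(56) | bus: BusRdX
[2] P0: load  L2 | P0:S(56), P1:I, P2:S(56) | bus: BusRd,Flush
[3] P0: load  L2 | P0:S(56), P1:I, P2:S(56) | bus: none
[4] P0: store L5 := 3 | P0:M(3), P1:I, P2:I | bus: BusRdX
[5] P0: load  L0 | P0:S(40), P1:I, P2:I | bus: BusRd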